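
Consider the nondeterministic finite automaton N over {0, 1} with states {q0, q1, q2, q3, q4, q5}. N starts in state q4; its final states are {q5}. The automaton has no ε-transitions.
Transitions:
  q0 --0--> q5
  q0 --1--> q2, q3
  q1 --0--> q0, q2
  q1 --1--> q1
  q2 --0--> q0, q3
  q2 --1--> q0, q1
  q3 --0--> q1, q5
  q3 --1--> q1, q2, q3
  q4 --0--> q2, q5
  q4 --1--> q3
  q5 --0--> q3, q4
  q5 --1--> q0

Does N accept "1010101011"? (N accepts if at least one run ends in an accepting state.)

Start: {q4}
read 1: {q3}
read 0: {q1, q5}
read 1: {q0, q1}
read 0: {q0, q2, q5}
read 1: {q0, q1, q2, q3}
read 0: {q0, q1, q2, q3, q5}
read 1: {q0, q1, q2, q3}
read 0: {q0, q1, q2, q3, q5}
read 1: {q0, q1, q2, q3}
read 1: {q0, q1, q2, q3}
Reachable ∩ accepting = {} — empty.

rejected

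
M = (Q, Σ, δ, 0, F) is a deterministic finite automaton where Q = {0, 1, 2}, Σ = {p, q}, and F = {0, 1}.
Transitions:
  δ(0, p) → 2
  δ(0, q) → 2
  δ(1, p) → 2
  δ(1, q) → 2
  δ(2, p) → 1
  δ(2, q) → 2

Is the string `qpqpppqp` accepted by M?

0 --q--> 2
2 --p--> 1
1 --q--> 2
2 --p--> 1
1 --p--> 2
2 --p--> 1
1 --q--> 2
2 --p--> 1
End in state 1, which is an accepting state.

accepted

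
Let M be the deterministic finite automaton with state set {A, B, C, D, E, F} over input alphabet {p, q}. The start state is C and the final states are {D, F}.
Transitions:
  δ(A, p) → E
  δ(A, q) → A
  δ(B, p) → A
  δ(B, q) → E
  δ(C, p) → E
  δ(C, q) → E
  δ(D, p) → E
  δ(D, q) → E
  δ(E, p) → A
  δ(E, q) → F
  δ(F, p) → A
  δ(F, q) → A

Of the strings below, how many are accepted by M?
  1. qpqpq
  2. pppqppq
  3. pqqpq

3

qpqpq: accepted
pppqppq: accepted
pqqpq: accepted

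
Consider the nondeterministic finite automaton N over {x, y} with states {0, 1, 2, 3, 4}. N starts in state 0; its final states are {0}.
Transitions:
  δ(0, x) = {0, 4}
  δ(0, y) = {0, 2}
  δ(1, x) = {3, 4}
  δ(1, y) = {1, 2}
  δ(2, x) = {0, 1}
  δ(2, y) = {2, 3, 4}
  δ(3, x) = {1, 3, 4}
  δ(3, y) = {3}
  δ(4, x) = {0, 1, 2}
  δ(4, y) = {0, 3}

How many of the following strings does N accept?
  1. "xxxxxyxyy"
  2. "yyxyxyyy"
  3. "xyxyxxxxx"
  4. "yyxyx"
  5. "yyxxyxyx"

"xxxxxyxyy": accepted
"yyxyxyyy": accepted
"xyxyxxxxx": accepted
"yyxyx": accepted
"yyxxyxyx": accepted

5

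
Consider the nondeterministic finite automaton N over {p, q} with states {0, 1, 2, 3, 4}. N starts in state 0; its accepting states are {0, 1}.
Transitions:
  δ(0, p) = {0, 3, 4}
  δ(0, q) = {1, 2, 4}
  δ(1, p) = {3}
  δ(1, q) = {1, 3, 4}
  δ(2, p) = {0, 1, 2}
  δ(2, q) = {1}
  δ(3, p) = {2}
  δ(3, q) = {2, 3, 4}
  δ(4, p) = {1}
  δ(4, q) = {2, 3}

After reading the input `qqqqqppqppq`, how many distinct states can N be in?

4

Start: {0}
read q: {1, 2, 4}
read q: {1, 2, 3, 4}
read q: {1, 2, 3, 4}
read q: {1, 2, 3, 4}
read q: {1, 2, 3, 4}
read p: {0, 1, 2, 3}
read p: {0, 1, 2, 3, 4}
read q: {1, 2, 3, 4}
read p: {0, 1, 2, 3}
read p: {0, 1, 2, 3, 4}
read q: {1, 2, 3, 4}
Final reachable set {1, 2, 3, 4} has 4 states.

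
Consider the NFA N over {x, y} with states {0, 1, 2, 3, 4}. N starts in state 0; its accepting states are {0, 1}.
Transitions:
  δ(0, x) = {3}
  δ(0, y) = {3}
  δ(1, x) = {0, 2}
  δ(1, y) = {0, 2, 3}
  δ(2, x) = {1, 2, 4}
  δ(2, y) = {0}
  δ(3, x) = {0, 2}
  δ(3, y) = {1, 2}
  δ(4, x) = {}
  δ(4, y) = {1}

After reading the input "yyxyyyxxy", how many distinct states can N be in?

Start: {0}
read y: {3}
read y: {1, 2}
read x: {0, 1, 2, 4}
read y: {0, 1, 2, 3}
read y: {0, 1, 2, 3}
read y: {0, 1, 2, 3}
read x: {0, 1, 2, 3, 4}
read x: {0, 1, 2, 3, 4}
read y: {0, 1, 2, 3}
Final reachable set {0, 1, 2, 3} has 4 states.

4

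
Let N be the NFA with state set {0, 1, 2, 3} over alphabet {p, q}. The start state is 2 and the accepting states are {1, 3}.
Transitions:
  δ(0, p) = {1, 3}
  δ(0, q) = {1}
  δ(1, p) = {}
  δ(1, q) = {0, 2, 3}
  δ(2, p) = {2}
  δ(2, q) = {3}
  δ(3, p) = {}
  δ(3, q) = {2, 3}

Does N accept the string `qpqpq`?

rejected

Start: {2}
read q: {3}
read p: {}
The reachable set is empty and stays empty for the remaining 3 symbols.
Reachable ∩ accepting = {} — empty.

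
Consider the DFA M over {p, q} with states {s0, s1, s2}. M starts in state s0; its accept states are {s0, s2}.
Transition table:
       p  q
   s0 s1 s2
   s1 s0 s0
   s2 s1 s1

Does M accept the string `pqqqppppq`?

s0 --p--> s1
s1 --q--> s0
s0 --q--> s2
s2 --q--> s1
s1 --p--> s0
s0 --p--> s1
s1 --p--> s0
s0 --p--> s1
s1 --q--> s0
End in state s0, which is an accepting state.

accepted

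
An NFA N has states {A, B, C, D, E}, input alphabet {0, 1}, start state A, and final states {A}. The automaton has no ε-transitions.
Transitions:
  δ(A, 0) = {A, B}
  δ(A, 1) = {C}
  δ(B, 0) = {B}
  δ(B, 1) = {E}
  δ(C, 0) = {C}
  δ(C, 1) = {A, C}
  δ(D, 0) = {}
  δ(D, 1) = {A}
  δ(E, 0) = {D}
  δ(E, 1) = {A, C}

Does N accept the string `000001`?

rejected

Start: {A}
read 0: {A, B}
read 0: {A, B}
read 0: {A, B}
read 0: {A, B}
read 0: {A, B}
read 1: {C, E}
Reachable ∩ accepting = {} — empty.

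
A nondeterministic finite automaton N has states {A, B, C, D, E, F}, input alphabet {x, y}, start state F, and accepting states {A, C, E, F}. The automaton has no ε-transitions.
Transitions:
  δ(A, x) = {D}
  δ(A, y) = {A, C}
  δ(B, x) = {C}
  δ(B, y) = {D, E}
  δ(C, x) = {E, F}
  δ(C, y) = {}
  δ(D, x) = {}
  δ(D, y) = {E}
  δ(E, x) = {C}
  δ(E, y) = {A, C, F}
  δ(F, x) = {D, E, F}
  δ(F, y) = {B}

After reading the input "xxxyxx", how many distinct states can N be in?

4

Start: {F}
read x: {D, E, F}
read x: {C, D, E, F}
read x: {C, D, E, F}
read y: {A, B, C, E, F}
read x: {C, D, E, F}
read x: {C, D, E, F}
Final reachable set {C, D, E, F} has 4 states.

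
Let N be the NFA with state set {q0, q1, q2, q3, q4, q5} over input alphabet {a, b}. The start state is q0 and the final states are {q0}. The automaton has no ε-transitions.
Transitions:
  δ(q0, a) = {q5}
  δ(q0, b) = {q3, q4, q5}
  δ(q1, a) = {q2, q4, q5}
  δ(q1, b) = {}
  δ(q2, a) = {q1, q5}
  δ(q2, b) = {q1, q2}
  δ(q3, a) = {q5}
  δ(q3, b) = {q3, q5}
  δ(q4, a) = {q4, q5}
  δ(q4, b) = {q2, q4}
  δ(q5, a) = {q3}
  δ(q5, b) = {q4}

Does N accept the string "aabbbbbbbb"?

Start: {q0}
read a: {q5}
read a: {q3}
read b: {q3, q5}
read b: {q3, q4, q5}
read b: {q2, q3, q4, q5}
read b: {q1, q2, q3, q4, q5}
read b: {q1, q2, q3, q4, q5}
read b: {q1, q2, q3, q4, q5}
read b: {q1, q2, q3, q4, q5}
read b: {q1, q2, q3, q4, q5}
Reachable ∩ accepting = {} — empty.

rejected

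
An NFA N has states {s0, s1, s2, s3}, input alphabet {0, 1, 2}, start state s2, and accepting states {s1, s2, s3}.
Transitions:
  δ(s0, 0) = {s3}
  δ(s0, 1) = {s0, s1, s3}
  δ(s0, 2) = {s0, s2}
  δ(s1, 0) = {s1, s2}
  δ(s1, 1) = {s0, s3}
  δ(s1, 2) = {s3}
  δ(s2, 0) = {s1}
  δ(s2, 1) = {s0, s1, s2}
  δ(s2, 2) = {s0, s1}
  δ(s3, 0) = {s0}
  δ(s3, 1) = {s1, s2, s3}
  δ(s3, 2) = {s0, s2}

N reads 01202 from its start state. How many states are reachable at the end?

3

Start: {s2}
read 0: {s1}
read 1: {s0, s3}
read 2: {s0, s2}
read 0: {s1, s3}
read 2: {s0, s2, s3}
Final reachable set {s0, s2, s3} has 3 states.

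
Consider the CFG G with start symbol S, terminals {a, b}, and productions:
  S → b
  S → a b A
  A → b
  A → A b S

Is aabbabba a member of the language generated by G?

no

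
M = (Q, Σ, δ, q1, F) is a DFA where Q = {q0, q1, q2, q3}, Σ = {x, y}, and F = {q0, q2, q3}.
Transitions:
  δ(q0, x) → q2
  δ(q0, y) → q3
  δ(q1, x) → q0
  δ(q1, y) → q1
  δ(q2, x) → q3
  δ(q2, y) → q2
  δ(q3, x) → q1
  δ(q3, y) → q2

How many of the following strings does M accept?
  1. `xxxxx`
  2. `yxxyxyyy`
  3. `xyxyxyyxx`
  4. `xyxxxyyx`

3

`xxxxx`: accepted
`yxxyxyyy`: accepted
`xyxyxyyxx`: rejected
`xyxxxyyx`: accepted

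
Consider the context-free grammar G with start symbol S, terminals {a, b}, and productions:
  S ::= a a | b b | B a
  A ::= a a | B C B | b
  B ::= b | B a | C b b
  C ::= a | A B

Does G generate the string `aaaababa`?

no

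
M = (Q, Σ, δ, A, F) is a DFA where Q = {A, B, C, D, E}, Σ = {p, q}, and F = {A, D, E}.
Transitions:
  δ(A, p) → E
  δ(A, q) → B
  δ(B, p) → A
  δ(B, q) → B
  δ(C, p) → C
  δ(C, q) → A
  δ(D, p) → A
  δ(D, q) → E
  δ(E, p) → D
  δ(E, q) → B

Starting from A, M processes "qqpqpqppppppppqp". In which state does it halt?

A --q--> B
B --q--> B
B --p--> A
A --q--> B
B --p--> A
A --q--> B
B --p--> A
A --p--> E
E --p--> D
D --p--> A
A --p--> E
E --p--> D
D --p--> A
A --p--> E
E --q--> B
B --p--> A

A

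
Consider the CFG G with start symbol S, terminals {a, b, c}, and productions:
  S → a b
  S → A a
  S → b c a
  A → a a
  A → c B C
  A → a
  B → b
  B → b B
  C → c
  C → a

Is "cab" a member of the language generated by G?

no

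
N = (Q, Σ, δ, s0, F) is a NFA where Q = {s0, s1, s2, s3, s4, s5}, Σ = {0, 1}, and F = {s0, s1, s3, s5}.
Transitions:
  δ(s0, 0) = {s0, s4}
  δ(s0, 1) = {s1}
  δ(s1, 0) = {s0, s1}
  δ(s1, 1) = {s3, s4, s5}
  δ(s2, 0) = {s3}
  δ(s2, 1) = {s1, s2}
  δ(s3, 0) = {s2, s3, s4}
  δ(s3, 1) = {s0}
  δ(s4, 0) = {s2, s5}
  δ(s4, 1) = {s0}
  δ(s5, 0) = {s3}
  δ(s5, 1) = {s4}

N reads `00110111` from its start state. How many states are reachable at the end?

6

Start: {s0}
read 0: {s0, s4}
read 0: {s0, s2, s4, s5}
read 1: {s0, s1, s2, s4}
read 1: {s0, s1, s2, s3, s4, s5}
read 0: {s0, s1, s2, s3, s4, s5}
read 1: {s0, s1, s2, s3, s4, s5}
read 1: {s0, s1, s2, s3, s4, s5}
read 1: {s0, s1, s2, s3, s4, s5}
Final reachable set {s0, s1, s2, s3, s4, s5} has 6 states.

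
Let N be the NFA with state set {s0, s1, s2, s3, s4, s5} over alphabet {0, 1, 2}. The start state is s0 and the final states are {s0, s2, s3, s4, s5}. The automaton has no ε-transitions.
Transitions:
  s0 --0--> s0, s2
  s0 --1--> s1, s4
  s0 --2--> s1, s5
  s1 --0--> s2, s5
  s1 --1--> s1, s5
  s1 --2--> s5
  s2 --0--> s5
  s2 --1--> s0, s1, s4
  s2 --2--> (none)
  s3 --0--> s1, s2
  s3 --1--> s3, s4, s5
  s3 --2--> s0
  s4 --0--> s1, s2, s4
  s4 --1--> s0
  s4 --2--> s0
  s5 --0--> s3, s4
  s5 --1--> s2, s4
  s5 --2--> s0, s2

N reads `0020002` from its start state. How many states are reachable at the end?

Start: {s0}
read 0: {s0, s2}
read 0: {s0, s2, s5}
read 2: {s0, s1, s2, s5}
read 0: {s0, s2, s3, s4, s5}
read 0: {s0, s1, s2, s3, s4, s5}
read 0: {s0, s1, s2, s3, s4, s5}
read 2: {s0, s1, s2, s5}
Final reachable set {s0, s1, s2, s5} has 4 states.

4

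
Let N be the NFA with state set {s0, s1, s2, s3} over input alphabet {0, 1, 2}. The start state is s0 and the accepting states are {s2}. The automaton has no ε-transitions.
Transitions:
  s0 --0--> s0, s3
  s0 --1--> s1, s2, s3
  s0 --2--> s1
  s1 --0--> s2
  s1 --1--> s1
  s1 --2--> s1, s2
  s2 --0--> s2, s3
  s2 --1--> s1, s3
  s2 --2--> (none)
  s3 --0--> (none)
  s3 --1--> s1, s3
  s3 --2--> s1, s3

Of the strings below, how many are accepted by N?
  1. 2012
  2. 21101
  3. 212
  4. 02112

2012: accepted
21101: rejected
212: accepted
02112: accepted

3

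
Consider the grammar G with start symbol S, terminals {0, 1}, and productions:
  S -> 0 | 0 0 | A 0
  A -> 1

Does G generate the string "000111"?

no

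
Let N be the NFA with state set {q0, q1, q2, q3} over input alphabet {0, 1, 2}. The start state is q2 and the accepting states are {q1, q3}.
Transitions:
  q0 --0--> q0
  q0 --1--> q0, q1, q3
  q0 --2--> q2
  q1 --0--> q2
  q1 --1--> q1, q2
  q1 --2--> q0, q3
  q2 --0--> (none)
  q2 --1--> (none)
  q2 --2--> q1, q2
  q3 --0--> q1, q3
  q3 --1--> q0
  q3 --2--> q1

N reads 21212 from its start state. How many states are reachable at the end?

4

Start: {q2}
read 2: {q1, q2}
read 1: {q1, q2}
read 2: {q0, q1, q2, q3}
read 1: {q0, q1, q2, q3}
read 2: {q0, q1, q2, q3}
Final reachable set {q0, q1, q2, q3} has 4 states.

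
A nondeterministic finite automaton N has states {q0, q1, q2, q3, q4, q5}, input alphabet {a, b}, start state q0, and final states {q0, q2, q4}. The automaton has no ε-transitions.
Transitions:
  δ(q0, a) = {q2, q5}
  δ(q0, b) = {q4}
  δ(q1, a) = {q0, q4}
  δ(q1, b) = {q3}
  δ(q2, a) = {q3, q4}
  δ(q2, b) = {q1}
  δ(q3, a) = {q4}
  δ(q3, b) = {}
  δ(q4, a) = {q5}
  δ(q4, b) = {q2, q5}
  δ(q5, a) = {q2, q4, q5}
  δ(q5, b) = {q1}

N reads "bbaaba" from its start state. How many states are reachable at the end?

5

Start: {q0}
read b: {q4}
read b: {q2, q5}
read a: {q2, q3, q4, q5}
read a: {q2, q3, q4, q5}
read b: {q1, q2, q5}
read a: {q0, q2, q3, q4, q5}
Final reachable set {q0, q2, q3, q4, q5} has 5 states.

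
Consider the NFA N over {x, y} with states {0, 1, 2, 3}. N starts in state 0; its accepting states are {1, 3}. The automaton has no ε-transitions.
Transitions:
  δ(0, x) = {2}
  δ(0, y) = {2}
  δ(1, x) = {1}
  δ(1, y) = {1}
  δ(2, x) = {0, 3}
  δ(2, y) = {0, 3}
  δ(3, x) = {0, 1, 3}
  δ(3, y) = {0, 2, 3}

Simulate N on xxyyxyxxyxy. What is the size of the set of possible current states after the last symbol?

Start: {0}
read x: {2}
read x: {0, 3}
read y: {0, 2, 3}
read y: {0, 2, 3}
read x: {0, 1, 2, 3}
read y: {0, 1, 2, 3}
read x: {0, 1, 2, 3}
read x: {0, 1, 2, 3}
read y: {0, 1, 2, 3}
read x: {0, 1, 2, 3}
read y: {0, 1, 2, 3}
Final reachable set {0, 1, 2, 3} has 4 states.

4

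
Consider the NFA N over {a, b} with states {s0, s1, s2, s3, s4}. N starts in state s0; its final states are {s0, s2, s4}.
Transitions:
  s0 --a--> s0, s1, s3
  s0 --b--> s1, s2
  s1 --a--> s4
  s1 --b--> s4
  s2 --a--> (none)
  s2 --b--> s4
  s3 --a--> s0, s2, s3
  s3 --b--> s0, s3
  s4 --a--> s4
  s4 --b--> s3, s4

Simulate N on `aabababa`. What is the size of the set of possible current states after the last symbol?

5

Start: {s0}
read a: {s0, s1, s3}
read a: {s0, s1, s2, s3, s4}
read b: {s0, s1, s2, s3, s4}
read a: {s0, s1, s2, s3, s4}
read b: {s0, s1, s2, s3, s4}
read a: {s0, s1, s2, s3, s4}
read b: {s0, s1, s2, s3, s4}
read a: {s0, s1, s2, s3, s4}
Final reachable set {s0, s1, s2, s3, s4} has 5 states.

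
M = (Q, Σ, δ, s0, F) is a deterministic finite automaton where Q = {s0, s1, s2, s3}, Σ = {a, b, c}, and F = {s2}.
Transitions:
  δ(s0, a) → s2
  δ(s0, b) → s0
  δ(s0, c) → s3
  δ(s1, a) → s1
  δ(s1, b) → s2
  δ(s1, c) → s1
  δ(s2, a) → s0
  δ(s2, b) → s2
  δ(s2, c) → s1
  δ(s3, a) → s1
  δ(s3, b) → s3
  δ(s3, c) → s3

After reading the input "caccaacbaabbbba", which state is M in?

s0 --c--> s3
s3 --a--> s1
s1 --c--> s1
s1 --c--> s1
s1 --a--> s1
s1 --a--> s1
s1 --c--> s1
s1 --b--> s2
s2 --a--> s0
s0 --a--> s2
s2 --b--> s2
s2 --b--> s2
s2 --b--> s2
s2 --b--> s2
s2 --a--> s0

s0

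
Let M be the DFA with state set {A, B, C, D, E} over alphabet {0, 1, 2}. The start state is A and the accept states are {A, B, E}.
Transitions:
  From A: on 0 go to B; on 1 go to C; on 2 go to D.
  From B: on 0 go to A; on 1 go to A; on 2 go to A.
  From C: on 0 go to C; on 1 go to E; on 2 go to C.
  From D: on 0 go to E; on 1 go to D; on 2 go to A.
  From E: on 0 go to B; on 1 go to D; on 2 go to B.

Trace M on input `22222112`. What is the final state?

A --2--> D
D --2--> A
A --2--> D
D --2--> A
A --2--> D
D --1--> D
D --1--> D
D --2--> A

A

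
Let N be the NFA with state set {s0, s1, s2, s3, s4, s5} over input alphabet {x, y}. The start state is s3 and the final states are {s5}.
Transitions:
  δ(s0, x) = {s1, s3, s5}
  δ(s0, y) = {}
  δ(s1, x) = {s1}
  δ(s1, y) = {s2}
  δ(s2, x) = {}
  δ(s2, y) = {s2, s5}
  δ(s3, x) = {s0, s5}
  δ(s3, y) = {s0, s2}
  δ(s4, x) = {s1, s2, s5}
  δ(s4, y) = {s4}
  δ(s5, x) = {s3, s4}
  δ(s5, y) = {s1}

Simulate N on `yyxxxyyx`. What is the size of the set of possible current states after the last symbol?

Start: {s3}
read y: {s0, s2}
read y: {s2, s5}
read x: {s3, s4}
read x: {s0, s1, s2, s5}
read x: {s1, s3, s4, s5}
read y: {s0, s1, s2, s4}
read y: {s2, s4, s5}
read x: {s1, s2, s3, s4, s5}
Final reachable set {s1, s2, s3, s4, s5} has 5 states.

5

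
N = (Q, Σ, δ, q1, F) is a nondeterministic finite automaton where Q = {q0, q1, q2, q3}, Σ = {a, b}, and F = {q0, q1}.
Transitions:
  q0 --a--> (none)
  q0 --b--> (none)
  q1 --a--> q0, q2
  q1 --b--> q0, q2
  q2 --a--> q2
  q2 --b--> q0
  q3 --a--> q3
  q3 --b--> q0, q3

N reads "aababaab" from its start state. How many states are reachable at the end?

0

Start: {q1}
read a: {q0, q2}
read a: {q2}
read b: {q0}
read a: {}
The reachable set is empty and stays empty for the remaining 4 symbols.
Final reachable set {} has 0 states.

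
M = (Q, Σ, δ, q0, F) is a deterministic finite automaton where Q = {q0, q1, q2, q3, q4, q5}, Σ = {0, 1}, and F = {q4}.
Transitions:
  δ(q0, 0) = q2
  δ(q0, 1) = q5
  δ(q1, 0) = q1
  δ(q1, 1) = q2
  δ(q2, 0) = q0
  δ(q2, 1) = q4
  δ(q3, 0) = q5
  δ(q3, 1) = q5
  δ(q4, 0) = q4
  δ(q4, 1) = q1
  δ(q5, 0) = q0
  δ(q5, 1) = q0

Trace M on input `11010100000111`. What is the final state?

q1

q0 --1--> q5
q5 --1--> q0
q0 --0--> q2
q2 --1--> q4
q4 --0--> q4
q4 --1--> q1
q1 --0--> q1
q1 --0--> q1
q1 --0--> q1
q1 --0--> q1
q1 --0--> q1
q1 --1--> q2
q2 --1--> q4
q4 --1--> q1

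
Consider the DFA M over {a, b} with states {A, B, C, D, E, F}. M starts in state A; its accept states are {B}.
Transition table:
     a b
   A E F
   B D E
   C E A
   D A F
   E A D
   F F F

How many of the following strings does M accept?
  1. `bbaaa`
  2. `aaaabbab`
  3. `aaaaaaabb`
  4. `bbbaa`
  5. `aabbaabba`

`bbaaa`: rejected
`aaaabbab`: rejected
`aaaaaaabb`: rejected
`bbbaa`: rejected
`aabbaabba`: rejected

0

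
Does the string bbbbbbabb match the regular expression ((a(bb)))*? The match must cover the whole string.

no

bbbbbbabb cannot be split into zero or more pieces each matching (a(bb)).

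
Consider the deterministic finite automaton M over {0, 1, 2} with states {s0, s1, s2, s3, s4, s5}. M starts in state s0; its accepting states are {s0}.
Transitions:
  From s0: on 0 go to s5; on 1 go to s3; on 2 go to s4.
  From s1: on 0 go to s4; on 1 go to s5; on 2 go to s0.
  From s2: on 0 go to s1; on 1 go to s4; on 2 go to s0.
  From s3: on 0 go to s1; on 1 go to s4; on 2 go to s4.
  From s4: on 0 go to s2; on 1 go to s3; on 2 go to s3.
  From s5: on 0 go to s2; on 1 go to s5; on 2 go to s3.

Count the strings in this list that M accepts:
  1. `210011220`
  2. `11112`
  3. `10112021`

0

`210011220`: rejected
`11112`: rejected
`10112021`: rejected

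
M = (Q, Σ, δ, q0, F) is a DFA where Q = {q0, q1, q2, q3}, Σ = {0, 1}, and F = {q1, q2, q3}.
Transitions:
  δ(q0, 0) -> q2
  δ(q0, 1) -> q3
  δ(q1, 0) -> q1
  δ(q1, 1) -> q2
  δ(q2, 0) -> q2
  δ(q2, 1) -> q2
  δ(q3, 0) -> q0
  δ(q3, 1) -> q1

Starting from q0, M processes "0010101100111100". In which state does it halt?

q0 --0--> q2
q2 --0--> q2
q2 --1--> q2
q2 --0--> q2
q2 --1--> q2
q2 --0--> q2
q2 --1--> q2
q2 --1--> q2
q2 --0--> q2
q2 --0--> q2
q2 --1--> q2
q2 --1--> q2
q2 --1--> q2
q2 --1--> q2
q2 --0--> q2
q2 --0--> q2

q2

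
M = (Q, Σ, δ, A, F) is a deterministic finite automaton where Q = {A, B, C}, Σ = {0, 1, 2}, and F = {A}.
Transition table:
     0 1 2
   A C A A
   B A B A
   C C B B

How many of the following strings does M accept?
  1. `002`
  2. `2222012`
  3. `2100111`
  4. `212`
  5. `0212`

`002`: rejected
`2222012`: accepted
`2100111`: rejected
`212`: accepted
`0212`: accepted

3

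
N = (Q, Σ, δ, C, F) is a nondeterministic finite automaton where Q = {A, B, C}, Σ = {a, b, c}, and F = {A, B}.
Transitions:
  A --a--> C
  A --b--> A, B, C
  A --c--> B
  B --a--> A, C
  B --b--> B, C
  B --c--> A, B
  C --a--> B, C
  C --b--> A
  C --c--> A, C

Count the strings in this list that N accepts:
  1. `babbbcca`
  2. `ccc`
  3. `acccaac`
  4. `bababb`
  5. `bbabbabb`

`babbbcca`: accepted
`ccc`: accepted
`acccaac`: accepted
`bababb`: accepted
`bbabbabb`: accepted

5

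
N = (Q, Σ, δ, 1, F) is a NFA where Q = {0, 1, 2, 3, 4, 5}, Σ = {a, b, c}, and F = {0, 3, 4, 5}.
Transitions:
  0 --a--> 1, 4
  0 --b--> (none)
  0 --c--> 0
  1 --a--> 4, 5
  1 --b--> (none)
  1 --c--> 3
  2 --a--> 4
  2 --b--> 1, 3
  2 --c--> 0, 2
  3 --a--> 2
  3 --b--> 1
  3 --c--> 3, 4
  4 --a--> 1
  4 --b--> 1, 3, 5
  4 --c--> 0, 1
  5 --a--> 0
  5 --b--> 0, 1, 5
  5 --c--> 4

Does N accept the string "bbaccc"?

rejected

Start: {1}
read b: {}
The reachable set is empty and stays empty for the remaining 5 symbols.
Reachable ∩ accepting = {} — empty.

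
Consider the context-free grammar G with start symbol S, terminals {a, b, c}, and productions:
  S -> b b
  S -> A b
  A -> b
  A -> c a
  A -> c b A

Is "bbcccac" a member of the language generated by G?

no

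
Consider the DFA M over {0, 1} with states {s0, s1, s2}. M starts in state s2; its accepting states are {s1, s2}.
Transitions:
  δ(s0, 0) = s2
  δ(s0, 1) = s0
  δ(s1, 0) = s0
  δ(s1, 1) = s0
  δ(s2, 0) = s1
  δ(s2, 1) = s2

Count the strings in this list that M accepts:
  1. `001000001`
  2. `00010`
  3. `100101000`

`001000001`: rejected
`00010`: accepted
`100101000`: accepted

2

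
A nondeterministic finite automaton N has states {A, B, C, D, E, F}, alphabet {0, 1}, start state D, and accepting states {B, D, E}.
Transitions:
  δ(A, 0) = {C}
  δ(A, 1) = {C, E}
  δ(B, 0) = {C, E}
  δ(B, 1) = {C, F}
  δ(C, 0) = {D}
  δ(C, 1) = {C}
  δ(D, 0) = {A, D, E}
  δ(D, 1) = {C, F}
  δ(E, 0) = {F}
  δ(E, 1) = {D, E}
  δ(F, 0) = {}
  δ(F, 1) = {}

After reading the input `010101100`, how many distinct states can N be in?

Start: {D}
read 0: {A, D, E}
read 1: {C, D, E, F}
read 0: {A, D, E, F}
read 1: {C, D, E, F}
read 0: {A, D, E, F}
read 1: {C, D, E, F}
read 1: {C, D, E, F}
read 0: {A, D, E, F}
read 0: {A, C, D, E, F}
Final reachable set {A, C, D, E, F} has 5 states.

5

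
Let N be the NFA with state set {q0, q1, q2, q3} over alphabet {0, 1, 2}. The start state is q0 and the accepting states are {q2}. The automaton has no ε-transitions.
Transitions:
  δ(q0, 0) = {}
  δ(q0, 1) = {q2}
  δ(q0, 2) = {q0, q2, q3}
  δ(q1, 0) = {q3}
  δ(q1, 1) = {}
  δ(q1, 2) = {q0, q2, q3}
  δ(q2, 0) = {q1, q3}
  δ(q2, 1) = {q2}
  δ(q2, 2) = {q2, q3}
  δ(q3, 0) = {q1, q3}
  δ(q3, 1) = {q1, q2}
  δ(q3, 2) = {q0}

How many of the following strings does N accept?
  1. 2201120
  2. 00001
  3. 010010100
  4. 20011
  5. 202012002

2

2201120: rejected
00001: rejected
010010100: rejected
20011: accepted
202012002: accepted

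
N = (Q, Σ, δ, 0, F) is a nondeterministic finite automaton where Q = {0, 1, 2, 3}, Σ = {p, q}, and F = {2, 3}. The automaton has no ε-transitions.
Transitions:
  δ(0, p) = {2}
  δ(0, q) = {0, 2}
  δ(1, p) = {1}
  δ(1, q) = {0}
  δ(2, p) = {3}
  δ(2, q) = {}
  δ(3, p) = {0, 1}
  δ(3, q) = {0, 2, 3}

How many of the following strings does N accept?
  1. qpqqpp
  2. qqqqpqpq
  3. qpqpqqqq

qpqqpp: accepted
qqqqpqpq: accepted
qpqpqqqq: accepted

3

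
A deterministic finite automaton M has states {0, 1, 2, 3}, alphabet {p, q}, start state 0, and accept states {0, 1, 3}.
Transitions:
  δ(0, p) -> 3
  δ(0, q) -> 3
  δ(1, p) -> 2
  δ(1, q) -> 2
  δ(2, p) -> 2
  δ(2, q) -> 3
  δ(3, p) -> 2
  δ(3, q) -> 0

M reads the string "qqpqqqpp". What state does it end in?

0 --q--> 3
3 --q--> 0
0 --p--> 3
3 --q--> 0
0 --q--> 3
3 --q--> 0
0 --p--> 3
3 --p--> 2

2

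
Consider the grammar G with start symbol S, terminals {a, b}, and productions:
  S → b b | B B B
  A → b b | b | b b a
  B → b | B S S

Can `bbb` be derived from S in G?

yes

S ⇒ BBB ⇒ bBB ⇒ bbB ⇒ bbb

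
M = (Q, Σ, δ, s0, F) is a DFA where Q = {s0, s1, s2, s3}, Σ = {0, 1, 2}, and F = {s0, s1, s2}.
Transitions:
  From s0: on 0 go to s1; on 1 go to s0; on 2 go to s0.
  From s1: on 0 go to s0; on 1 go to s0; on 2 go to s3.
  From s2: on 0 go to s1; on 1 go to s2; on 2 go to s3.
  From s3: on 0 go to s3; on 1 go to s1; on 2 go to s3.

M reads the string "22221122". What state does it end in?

s0

s0 --2--> s0
s0 --2--> s0
s0 --2--> s0
s0 --2--> s0
s0 --1--> s0
s0 --1--> s0
s0 --2--> s0
s0 --2--> s0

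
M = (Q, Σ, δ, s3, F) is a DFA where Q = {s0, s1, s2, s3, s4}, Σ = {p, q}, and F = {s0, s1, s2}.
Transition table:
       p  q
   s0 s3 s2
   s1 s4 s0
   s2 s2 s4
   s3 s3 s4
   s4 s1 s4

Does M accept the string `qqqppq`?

rejected

s3 --q--> s4
s4 --q--> s4
s4 --q--> s4
s4 --p--> s1
s1 --p--> s4
s4 --q--> s4
End in state s4, which is not an accepting state.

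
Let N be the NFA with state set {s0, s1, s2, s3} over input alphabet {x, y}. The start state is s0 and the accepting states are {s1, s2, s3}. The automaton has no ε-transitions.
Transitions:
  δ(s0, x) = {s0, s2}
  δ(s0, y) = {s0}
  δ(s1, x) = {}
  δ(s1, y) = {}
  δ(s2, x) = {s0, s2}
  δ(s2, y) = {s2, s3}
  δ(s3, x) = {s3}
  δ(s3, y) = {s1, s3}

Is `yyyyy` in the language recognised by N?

rejected

Start: {s0}
read y: {s0}
read y: {s0}
read y: {s0}
read y: {s0}
read y: {s0}
Reachable ∩ accepting = {} — empty.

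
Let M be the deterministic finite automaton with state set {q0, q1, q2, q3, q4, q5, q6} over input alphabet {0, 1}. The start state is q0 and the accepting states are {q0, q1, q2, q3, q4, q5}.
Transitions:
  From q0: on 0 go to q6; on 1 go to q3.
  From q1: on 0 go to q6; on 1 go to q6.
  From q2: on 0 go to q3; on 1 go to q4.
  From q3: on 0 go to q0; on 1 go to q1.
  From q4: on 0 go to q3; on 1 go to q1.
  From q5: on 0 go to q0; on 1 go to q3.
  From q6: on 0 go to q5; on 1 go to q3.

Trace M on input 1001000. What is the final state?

q0 --1--> q3
q3 --0--> q0
q0 --0--> q6
q6 --1--> q3
q3 --0--> q0
q0 --0--> q6
q6 --0--> q5

q5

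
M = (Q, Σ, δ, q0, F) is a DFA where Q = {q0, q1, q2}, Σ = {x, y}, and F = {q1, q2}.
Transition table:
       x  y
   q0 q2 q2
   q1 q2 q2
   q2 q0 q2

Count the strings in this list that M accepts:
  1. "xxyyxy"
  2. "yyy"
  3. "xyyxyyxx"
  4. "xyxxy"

"xxyyxy": accepted
"yyy": accepted
"xyyxyyxx": accepted
"xyxxy": accepted

4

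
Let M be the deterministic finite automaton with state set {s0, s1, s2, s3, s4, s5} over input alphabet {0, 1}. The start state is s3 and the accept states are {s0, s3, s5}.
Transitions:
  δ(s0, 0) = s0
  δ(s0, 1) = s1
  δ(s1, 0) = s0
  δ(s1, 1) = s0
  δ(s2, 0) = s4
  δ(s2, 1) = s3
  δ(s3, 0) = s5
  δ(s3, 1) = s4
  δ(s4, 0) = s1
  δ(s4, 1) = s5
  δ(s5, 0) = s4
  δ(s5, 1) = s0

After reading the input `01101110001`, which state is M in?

s1

s3 --0--> s5
s5 --1--> s0
s0 --1--> s1
s1 --0--> s0
s0 --1--> s1
s1 --1--> s0
s0 --1--> s1
s1 --0--> s0
s0 --0--> s0
s0 --0--> s0
s0 --1--> s1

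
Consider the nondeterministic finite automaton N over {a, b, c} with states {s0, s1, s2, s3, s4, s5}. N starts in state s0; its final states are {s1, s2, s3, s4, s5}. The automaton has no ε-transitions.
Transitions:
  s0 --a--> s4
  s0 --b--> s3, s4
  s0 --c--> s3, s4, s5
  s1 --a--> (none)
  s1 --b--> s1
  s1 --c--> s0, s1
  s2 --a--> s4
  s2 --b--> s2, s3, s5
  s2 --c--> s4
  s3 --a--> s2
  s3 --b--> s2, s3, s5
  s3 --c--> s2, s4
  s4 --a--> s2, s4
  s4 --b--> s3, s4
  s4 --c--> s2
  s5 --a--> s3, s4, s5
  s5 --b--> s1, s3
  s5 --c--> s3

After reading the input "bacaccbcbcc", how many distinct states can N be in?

Start: {s0}
read b: {s3, s4}
read a: {s2, s4}
read c: {s2, s4}
read a: {s2, s4}
read c: {s2, s4}
read c: {s2, s4}
read b: {s2, s3, s4, s5}
read c: {s2, s3, s4}
read b: {s2, s3, s4, s5}
read c: {s2, s3, s4}
read c: {s2, s4}
Final reachable set {s2, s4} has 2 states.

2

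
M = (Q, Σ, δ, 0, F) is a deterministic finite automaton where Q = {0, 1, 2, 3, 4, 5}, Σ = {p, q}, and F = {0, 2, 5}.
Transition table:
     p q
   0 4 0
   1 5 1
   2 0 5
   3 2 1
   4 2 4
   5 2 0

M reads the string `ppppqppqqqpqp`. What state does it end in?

2

0 --p--> 4
4 --p--> 2
2 --p--> 0
0 --p--> 4
4 --q--> 4
4 --p--> 2
2 --p--> 0
0 --q--> 0
0 --q--> 0
0 --q--> 0
0 --p--> 4
4 --q--> 4
4 --p--> 2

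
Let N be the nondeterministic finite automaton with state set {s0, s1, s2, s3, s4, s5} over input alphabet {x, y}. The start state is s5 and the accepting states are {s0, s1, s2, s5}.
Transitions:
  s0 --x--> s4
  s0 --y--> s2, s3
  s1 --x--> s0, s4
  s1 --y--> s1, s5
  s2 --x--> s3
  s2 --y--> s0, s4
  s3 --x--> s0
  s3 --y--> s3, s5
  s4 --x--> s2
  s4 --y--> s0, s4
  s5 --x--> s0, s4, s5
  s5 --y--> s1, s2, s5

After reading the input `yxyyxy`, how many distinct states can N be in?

6

Start: {s5}
read y: {s1, s2, s5}
read x: {s0, s3, s4, s5}
read y: {s0, s1, s2, s3, s4, s5}
read y: {s0, s1, s2, s3, s4, s5}
read x: {s0, s2, s3, s4, s5}
read y: {s0, s1, s2, s3, s4, s5}
Final reachable set {s0, s1, s2, s3, s4, s5} has 6 states.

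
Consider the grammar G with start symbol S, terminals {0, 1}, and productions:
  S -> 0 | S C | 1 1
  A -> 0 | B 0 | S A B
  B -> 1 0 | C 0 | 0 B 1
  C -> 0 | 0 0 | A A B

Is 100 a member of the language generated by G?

no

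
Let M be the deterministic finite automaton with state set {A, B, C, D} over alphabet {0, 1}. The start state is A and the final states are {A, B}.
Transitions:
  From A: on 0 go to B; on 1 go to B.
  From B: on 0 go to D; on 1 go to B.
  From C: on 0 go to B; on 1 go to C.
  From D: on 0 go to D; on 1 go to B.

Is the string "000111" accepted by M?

A --0--> B
B --0--> D
D --0--> D
D --1--> B
B --1--> B
B --1--> B
End in state B, which is an accepting state.

accepted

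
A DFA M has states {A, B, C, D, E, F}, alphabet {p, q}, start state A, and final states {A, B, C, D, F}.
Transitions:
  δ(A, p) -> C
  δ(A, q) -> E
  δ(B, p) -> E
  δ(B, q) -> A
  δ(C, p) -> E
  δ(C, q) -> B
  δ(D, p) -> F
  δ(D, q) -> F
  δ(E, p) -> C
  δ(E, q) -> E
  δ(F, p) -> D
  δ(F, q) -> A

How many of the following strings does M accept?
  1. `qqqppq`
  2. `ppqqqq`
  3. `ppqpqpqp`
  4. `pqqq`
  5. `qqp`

`qqqppq`: rejected
`ppqqqq`: rejected
`ppqpqpqp`: accepted
`pqqq`: rejected
`qqp`: accepted

2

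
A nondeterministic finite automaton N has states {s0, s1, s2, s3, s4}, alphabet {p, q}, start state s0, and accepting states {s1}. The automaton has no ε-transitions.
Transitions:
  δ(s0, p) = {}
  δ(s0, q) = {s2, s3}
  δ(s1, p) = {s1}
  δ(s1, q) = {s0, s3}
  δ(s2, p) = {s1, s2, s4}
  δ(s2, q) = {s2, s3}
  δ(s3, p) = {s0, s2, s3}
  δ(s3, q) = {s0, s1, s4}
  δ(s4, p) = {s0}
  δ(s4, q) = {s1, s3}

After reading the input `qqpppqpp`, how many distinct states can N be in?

5

Start: {s0}
read q: {s2, s3}
read q: {s0, s1, s2, s3, s4}
read p: {s0, s1, s2, s3, s4}
read p: {s0, s1, s2, s3, s4}
read p: {s0, s1, s2, s3, s4}
read q: {s0, s1, s2, s3, s4}
read p: {s0, s1, s2, s3, s4}
read p: {s0, s1, s2, s3, s4}
Final reachable set {s0, s1, s2, s3, s4} has 5 states.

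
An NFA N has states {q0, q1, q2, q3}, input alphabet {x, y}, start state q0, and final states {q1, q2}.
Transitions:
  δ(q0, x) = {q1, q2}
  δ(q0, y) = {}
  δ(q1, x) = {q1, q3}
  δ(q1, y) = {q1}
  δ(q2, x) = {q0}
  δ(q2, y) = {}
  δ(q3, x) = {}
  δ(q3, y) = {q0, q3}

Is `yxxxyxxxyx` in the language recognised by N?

rejected

Start: {q0}
read y: {}
The reachable set is empty and stays empty for the remaining 9 symbols.
Reachable ∩ accepting = {} — empty.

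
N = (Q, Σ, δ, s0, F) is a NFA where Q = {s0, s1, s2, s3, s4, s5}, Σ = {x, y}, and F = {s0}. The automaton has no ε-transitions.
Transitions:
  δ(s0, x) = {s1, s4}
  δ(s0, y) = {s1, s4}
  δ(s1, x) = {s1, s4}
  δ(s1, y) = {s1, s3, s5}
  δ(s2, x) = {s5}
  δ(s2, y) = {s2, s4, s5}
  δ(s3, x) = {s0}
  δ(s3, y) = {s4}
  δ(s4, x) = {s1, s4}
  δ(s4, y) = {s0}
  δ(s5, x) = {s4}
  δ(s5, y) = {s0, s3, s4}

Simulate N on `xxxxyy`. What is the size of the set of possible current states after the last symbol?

5

Start: {s0}
read x: {s1, s4}
read x: {s1, s4}
read x: {s1, s4}
read x: {s1, s4}
read y: {s0, s1, s3, s5}
read y: {s0, s1, s3, s4, s5}
Final reachable set {s0, s1, s3, s4, s5} has 5 states.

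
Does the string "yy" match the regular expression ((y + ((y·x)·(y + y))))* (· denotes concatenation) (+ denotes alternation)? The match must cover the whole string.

Split into 2 pieces y · y; each matches (y+((y·x)·(y+y))).

yes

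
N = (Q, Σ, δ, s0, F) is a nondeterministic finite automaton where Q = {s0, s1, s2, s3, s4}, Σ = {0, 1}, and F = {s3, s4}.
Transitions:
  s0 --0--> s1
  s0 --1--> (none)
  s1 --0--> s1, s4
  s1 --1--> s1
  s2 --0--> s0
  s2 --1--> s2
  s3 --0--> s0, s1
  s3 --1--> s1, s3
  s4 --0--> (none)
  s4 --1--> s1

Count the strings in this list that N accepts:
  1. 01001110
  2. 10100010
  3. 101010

01001110: accepted
10100010: rejected
101010: rejected

1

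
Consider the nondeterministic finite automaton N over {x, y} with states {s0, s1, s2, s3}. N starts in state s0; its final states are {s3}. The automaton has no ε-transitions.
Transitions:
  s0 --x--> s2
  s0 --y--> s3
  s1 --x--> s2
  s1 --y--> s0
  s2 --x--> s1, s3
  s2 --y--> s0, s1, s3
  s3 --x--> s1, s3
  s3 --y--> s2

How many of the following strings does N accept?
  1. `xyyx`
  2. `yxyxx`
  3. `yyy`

`xyyx`: accepted
`yxyxx`: accepted
`yyy`: accepted

3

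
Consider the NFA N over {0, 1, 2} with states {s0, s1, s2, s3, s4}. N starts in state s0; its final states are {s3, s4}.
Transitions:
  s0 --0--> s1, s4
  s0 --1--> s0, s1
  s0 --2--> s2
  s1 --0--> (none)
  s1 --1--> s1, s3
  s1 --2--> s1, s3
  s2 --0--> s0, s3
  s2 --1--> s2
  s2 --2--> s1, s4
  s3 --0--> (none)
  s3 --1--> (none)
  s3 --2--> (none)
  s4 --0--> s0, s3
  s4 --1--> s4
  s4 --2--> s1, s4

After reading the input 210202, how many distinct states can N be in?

Start: {s0}
read 2: {s2}
read 1: {s2}
read 0: {s0, s3}
read 2: {s2}
read 0: {s0, s3}
read 2: {s2}
Final reachable set {s2} has 1 state.

1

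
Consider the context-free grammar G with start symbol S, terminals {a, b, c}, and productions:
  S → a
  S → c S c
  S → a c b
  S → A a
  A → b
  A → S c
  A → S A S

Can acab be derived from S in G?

no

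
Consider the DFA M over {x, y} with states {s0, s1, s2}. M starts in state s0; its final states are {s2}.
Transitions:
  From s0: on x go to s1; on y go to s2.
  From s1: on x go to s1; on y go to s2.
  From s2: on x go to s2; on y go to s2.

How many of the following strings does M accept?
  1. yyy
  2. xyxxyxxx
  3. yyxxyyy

3

yyy: accepted
xyxxyxxx: accepted
yyxxyyy: accepted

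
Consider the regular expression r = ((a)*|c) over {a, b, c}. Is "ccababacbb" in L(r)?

no

Neither (a)* nor c matches ccababacbb.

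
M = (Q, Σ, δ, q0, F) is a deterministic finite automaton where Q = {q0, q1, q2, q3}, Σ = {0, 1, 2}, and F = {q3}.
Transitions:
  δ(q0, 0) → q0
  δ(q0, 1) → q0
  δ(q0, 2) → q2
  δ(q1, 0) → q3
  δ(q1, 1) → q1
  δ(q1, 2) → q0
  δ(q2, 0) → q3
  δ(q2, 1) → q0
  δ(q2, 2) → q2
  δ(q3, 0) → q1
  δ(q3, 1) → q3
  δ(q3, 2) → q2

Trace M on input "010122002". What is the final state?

q0 --0--> q0
q0 --1--> q0
q0 --0--> q0
q0 --1--> q0
q0 --2--> q2
q2 --2--> q2
q2 --0--> q3
q3 --0--> q1
q1 --2--> q0

q0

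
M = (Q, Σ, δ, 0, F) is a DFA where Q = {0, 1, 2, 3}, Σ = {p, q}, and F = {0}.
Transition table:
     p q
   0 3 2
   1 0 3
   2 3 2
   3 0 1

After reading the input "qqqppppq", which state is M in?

0 --q--> 2
2 --q--> 2
2 --q--> 2
2 --p--> 3
3 --p--> 0
0 --p--> 3
3 --p--> 0
0 --q--> 2

2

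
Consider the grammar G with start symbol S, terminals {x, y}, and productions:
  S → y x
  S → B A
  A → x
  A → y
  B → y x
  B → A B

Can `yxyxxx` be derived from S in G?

no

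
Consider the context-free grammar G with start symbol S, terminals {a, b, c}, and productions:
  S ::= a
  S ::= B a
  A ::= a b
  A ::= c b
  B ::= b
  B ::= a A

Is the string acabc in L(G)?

no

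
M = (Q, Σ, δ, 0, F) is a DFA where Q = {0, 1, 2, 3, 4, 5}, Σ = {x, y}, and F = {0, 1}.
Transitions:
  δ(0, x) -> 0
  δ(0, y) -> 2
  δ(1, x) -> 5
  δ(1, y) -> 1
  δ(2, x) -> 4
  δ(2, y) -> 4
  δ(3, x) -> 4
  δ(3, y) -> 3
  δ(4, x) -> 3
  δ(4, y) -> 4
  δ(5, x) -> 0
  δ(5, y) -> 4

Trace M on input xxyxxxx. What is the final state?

3

0 --x--> 0
0 --x--> 0
0 --y--> 2
2 --x--> 4
4 --x--> 3
3 --x--> 4
4 --x--> 3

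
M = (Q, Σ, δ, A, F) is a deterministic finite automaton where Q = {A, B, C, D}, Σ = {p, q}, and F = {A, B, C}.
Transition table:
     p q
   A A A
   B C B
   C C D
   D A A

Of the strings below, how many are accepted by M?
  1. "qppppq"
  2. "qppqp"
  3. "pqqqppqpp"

3

"qppppq": accepted
"qppqp": accepted
"pqqqppqpp": accepted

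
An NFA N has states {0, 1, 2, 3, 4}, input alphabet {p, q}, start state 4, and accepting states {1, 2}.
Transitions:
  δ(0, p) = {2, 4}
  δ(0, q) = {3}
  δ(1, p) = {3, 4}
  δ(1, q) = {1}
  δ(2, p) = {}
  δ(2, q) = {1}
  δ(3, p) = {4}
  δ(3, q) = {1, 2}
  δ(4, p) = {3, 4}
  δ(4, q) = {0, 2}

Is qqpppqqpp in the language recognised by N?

Start: {4}
read q: {0, 2}
read q: {1, 3}
read p: {3, 4}
read p: {3, 4}
read p: {3, 4}
read q: {0, 1, 2}
read q: {1, 3}
read p: {3, 4}
read p: {3, 4}
Reachable ∩ accepting = {} — empty.

rejected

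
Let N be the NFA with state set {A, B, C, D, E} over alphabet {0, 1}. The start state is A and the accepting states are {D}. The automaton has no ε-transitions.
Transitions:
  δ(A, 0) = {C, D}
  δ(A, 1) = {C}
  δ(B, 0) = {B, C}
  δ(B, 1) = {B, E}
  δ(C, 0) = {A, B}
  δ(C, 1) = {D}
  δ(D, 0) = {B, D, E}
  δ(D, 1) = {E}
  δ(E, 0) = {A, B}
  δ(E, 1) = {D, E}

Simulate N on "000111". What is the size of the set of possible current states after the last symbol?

3

Start: {A}
read 0: {C, D}
read 0: {A, B, D, E}
read 0: {A, B, C, D, E}
read 1: {B, C, D, E}
read 1: {B, D, E}
read 1: {B, D, E}
Final reachable set {B, D, E} has 3 states.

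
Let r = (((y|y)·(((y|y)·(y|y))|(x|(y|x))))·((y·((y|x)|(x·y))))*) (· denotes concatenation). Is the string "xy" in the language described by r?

No split of xy into u·v has ((y|y)·(((y|y)·(y|y))|(x|(y|x)))) matching u and ((y·((y|x)|(x·y))))* matching v.

no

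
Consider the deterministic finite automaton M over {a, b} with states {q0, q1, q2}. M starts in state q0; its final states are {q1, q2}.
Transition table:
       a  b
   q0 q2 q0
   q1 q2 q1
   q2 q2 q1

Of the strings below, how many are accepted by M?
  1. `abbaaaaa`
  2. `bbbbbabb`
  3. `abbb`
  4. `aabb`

`abbaaaaa`: accepted
`bbbbbabb`: accepted
`abbb`: accepted
`aabb`: accepted

4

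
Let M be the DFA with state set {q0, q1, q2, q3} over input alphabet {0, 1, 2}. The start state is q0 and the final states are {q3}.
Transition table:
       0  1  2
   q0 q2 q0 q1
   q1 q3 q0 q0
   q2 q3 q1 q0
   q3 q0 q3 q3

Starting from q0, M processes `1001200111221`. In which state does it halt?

q0 --1--> q0
q0 --0--> q2
q2 --0--> q3
q3 --1--> q3
q3 --2--> q3
q3 --0--> q0
q0 --0--> q2
q2 --1--> q1
q1 --1--> q0
q0 --1--> q0
q0 --2--> q1
q1 --2--> q0
q0 --1--> q0

q0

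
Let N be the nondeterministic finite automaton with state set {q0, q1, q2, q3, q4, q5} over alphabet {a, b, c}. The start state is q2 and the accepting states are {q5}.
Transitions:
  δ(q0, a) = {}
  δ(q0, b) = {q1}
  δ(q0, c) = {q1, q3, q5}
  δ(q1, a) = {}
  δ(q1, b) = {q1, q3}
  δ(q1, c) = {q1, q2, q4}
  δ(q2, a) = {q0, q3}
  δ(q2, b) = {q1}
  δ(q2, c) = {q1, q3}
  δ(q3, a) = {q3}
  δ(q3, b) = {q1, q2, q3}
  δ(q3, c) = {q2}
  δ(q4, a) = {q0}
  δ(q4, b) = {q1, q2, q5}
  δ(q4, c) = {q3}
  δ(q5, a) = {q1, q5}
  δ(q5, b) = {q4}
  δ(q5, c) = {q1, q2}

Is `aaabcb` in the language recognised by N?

Start: {q2}
read a: {q0, q3}
read a: {q3}
read a: {q3}
read b: {q1, q2, q3}
read c: {q1, q2, q3, q4}
read b: {q1, q2, q3, q5}
Reachable ∩ accepting = {q5} — nonempty.

accepted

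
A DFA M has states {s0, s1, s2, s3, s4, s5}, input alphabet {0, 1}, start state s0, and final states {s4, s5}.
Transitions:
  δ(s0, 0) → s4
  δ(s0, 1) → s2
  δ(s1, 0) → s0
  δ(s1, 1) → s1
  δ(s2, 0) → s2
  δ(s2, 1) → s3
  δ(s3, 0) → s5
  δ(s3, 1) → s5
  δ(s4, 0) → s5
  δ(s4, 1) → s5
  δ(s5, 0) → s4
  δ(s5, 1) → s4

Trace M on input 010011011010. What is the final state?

s5

s0 --0--> s4
s4 --1--> s5
s5 --0--> s4
s4 --0--> s5
s5 --1--> s4
s4 --1--> s5
s5 --0--> s4
s4 --1--> s5
s5 --1--> s4
s4 --0--> s5
s5 --1--> s4
s4 --0--> s5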